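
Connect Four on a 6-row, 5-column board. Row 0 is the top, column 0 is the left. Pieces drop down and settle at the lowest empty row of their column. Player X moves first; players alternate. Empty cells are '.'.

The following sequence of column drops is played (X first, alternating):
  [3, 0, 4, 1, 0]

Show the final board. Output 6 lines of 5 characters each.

Move 1: X drops in col 3, lands at row 5
Move 2: O drops in col 0, lands at row 5
Move 3: X drops in col 4, lands at row 5
Move 4: O drops in col 1, lands at row 5
Move 5: X drops in col 0, lands at row 4

Answer: .....
.....
.....
.....
X....
OO.XX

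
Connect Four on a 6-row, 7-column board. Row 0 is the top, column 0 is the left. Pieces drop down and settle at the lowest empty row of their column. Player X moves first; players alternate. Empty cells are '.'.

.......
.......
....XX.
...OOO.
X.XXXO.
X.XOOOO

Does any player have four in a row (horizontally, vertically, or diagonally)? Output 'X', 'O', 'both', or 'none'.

O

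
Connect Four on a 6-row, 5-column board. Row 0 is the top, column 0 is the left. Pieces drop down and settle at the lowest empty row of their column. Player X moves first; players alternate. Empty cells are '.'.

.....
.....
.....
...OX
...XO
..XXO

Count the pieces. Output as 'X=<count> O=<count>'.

X=4 O=3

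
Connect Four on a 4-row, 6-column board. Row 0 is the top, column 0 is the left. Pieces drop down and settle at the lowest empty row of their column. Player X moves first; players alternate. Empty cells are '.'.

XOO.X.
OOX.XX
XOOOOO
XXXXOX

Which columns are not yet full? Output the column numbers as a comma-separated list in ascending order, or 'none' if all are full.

Answer: 3,5

Derivation:
col 0: top cell = 'X' → FULL
col 1: top cell = 'O' → FULL
col 2: top cell = 'O' → FULL
col 3: top cell = '.' → open
col 4: top cell = 'X' → FULL
col 5: top cell = '.' → open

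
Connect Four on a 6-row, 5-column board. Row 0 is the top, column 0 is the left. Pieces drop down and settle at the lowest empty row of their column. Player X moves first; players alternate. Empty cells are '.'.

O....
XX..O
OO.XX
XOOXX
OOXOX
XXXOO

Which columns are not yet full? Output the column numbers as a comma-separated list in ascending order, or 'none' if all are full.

col 0: top cell = 'O' → FULL
col 1: top cell = '.' → open
col 2: top cell = '.' → open
col 3: top cell = '.' → open
col 4: top cell = '.' → open

Answer: 1,2,3,4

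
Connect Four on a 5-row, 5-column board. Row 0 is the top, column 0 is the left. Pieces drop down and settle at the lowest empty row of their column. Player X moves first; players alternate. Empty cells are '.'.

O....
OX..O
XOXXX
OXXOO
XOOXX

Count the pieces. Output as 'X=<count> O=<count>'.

X=10 O=9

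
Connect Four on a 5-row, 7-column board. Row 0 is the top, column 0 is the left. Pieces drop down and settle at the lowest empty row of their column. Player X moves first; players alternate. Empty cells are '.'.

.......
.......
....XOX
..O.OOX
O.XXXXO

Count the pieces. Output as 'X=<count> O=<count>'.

X=7 O=6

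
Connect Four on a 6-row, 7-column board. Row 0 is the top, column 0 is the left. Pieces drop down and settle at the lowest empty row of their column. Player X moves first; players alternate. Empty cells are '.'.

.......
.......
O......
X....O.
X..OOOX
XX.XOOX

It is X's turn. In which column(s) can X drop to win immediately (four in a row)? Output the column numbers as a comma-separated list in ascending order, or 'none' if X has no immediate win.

Answer: 2

Derivation:
col 0: drop X → no win
col 1: drop X → no win
col 2: drop X → WIN!
col 3: drop X → no win
col 4: drop X → no win
col 5: drop X → no win
col 6: drop X → no win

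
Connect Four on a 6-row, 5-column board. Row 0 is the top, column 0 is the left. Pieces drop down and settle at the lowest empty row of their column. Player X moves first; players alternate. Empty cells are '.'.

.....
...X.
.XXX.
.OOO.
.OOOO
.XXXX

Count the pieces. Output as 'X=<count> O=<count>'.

X=8 O=7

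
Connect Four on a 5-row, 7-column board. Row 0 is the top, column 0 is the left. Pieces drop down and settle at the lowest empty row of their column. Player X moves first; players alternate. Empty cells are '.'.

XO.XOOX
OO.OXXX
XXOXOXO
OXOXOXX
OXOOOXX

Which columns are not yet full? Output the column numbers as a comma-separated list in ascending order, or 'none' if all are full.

col 0: top cell = 'X' → FULL
col 1: top cell = 'O' → FULL
col 2: top cell = '.' → open
col 3: top cell = 'X' → FULL
col 4: top cell = 'O' → FULL
col 5: top cell = 'O' → FULL
col 6: top cell = 'X' → FULL

Answer: 2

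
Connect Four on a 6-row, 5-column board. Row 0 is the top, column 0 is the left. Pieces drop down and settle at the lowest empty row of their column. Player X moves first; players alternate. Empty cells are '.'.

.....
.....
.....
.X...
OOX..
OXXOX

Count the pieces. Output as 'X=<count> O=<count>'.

X=5 O=4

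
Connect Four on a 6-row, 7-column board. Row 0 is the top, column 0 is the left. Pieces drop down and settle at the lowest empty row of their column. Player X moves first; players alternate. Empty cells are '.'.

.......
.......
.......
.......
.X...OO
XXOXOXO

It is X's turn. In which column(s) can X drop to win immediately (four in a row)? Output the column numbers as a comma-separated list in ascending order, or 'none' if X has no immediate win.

col 0: drop X → no win
col 1: drop X → no win
col 2: drop X → no win
col 3: drop X → no win
col 4: drop X → no win
col 5: drop X → no win
col 6: drop X → no win

Answer: none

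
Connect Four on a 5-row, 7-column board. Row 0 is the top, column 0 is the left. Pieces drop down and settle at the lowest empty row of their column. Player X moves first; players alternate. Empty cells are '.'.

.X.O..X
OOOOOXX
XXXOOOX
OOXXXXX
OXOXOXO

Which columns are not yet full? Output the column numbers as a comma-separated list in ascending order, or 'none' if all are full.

col 0: top cell = '.' → open
col 1: top cell = 'X' → FULL
col 2: top cell = '.' → open
col 3: top cell = 'O' → FULL
col 4: top cell = '.' → open
col 5: top cell = '.' → open
col 6: top cell = 'X' → FULL

Answer: 0,2,4,5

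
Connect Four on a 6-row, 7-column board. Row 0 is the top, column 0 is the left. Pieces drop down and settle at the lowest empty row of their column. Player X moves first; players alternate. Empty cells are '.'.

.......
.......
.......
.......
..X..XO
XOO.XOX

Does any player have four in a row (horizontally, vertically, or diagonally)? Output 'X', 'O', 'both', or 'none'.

none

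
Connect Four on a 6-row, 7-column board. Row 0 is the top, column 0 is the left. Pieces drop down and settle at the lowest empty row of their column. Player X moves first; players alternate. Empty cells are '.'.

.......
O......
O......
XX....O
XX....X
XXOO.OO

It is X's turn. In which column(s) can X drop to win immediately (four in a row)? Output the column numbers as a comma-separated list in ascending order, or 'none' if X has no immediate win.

col 0: drop X → no win
col 1: drop X → WIN!
col 2: drop X → no win
col 3: drop X → no win
col 4: drop X → no win
col 5: drop X → no win
col 6: drop X → no win

Answer: 1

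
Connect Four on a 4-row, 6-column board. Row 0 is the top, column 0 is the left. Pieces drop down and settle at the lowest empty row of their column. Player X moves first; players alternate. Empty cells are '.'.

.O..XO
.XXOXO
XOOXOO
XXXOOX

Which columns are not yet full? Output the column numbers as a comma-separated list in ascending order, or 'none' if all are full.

col 0: top cell = '.' → open
col 1: top cell = 'O' → FULL
col 2: top cell = '.' → open
col 3: top cell = '.' → open
col 4: top cell = 'X' → FULL
col 5: top cell = 'O' → FULL

Answer: 0,2,3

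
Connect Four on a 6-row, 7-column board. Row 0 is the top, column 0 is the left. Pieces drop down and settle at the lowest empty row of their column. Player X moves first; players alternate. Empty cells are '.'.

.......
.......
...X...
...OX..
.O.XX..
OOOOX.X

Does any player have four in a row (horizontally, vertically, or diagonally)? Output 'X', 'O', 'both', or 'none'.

O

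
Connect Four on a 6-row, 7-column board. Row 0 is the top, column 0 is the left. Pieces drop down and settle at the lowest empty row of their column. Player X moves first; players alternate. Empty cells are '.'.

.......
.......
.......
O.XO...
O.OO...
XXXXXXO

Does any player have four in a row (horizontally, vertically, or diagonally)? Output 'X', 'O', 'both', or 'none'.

X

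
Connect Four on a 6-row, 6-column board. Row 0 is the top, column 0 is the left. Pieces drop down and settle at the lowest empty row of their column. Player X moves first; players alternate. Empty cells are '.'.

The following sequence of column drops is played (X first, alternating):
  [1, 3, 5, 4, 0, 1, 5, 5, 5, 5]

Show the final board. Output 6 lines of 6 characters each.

Answer: ......
.....O
.....X
.....O
.O...X
XX.OOX

Derivation:
Move 1: X drops in col 1, lands at row 5
Move 2: O drops in col 3, lands at row 5
Move 3: X drops in col 5, lands at row 5
Move 4: O drops in col 4, lands at row 5
Move 5: X drops in col 0, lands at row 5
Move 6: O drops in col 1, lands at row 4
Move 7: X drops in col 5, lands at row 4
Move 8: O drops in col 5, lands at row 3
Move 9: X drops in col 5, lands at row 2
Move 10: O drops in col 5, lands at row 1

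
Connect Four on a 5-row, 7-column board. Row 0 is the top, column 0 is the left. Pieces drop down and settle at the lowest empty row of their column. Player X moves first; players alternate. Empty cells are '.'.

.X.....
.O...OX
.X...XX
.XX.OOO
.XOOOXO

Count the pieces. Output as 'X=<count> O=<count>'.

X=9 O=9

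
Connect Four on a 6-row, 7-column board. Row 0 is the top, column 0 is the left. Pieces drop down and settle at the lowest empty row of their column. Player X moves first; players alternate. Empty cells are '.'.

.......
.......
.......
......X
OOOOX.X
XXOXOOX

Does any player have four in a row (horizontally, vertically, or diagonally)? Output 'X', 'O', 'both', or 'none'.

O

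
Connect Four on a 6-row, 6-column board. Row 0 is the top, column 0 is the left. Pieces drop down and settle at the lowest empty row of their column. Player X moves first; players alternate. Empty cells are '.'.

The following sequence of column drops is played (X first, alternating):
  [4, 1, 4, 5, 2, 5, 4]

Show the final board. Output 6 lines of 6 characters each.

Answer: ......
......
......
....X.
....XO
.OX.XO

Derivation:
Move 1: X drops in col 4, lands at row 5
Move 2: O drops in col 1, lands at row 5
Move 3: X drops in col 4, lands at row 4
Move 4: O drops in col 5, lands at row 5
Move 5: X drops in col 2, lands at row 5
Move 6: O drops in col 5, lands at row 4
Move 7: X drops in col 4, lands at row 3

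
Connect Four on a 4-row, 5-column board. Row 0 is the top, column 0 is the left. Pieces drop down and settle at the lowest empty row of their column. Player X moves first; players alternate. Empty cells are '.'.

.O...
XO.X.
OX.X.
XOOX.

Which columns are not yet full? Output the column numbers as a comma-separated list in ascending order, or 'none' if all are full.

Answer: 0,2,3,4

Derivation:
col 0: top cell = '.' → open
col 1: top cell = 'O' → FULL
col 2: top cell = '.' → open
col 3: top cell = '.' → open
col 4: top cell = '.' → open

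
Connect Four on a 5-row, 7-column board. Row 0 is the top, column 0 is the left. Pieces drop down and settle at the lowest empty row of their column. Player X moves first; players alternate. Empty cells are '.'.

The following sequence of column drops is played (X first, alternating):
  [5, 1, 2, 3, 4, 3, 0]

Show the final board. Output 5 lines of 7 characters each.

Move 1: X drops in col 5, lands at row 4
Move 2: O drops in col 1, lands at row 4
Move 3: X drops in col 2, lands at row 4
Move 4: O drops in col 3, lands at row 4
Move 5: X drops in col 4, lands at row 4
Move 6: O drops in col 3, lands at row 3
Move 7: X drops in col 0, lands at row 4

Answer: .......
.......
.......
...O...
XOXOXX.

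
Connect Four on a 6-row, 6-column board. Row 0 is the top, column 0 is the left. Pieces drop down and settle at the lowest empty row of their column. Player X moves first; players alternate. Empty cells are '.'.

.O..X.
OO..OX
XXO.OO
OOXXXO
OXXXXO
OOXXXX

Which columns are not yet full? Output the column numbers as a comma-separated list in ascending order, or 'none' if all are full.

Answer: 0,2,3,5

Derivation:
col 0: top cell = '.' → open
col 1: top cell = 'O' → FULL
col 2: top cell = '.' → open
col 3: top cell = '.' → open
col 4: top cell = 'X' → FULL
col 5: top cell = '.' → open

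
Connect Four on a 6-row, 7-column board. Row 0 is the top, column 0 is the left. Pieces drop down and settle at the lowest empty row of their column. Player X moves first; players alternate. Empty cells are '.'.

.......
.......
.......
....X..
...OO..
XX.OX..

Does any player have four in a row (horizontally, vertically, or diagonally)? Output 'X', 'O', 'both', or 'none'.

none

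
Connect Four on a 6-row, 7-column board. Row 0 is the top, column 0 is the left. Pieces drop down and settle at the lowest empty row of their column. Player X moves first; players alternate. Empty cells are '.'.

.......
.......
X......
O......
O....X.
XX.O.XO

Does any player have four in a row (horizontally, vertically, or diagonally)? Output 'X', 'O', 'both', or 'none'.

none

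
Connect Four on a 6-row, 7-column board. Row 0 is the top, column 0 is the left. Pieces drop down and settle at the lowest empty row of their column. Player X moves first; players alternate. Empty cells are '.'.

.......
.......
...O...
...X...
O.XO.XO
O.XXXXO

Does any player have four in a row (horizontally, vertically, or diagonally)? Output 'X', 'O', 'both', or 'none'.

X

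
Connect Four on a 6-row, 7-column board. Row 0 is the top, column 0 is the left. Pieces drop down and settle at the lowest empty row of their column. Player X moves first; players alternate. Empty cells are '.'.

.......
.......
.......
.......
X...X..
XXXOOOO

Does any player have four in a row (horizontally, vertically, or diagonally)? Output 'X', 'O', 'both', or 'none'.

O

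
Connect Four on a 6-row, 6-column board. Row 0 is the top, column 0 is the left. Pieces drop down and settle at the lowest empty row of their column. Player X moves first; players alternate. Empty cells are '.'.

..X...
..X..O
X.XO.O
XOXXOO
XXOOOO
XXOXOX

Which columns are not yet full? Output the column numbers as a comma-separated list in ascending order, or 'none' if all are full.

Answer: 0,1,3,4,5

Derivation:
col 0: top cell = '.' → open
col 1: top cell = '.' → open
col 2: top cell = 'X' → FULL
col 3: top cell = '.' → open
col 4: top cell = '.' → open
col 5: top cell = '.' → open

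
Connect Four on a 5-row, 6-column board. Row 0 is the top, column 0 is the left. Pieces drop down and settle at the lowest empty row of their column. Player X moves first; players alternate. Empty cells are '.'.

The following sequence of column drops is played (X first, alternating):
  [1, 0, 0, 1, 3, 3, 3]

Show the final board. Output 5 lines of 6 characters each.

Answer: ......
......
...X..
XO.O..
OX.X..

Derivation:
Move 1: X drops in col 1, lands at row 4
Move 2: O drops in col 0, lands at row 4
Move 3: X drops in col 0, lands at row 3
Move 4: O drops in col 1, lands at row 3
Move 5: X drops in col 3, lands at row 4
Move 6: O drops in col 3, lands at row 3
Move 7: X drops in col 3, lands at row 2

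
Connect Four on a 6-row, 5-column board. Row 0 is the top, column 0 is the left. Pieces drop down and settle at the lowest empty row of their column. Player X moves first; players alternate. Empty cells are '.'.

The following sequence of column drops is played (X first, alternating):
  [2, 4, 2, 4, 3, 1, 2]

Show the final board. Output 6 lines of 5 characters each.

Answer: .....
.....
.....
..X..
..X.O
.OXXO

Derivation:
Move 1: X drops in col 2, lands at row 5
Move 2: O drops in col 4, lands at row 5
Move 3: X drops in col 2, lands at row 4
Move 4: O drops in col 4, lands at row 4
Move 5: X drops in col 3, lands at row 5
Move 6: O drops in col 1, lands at row 5
Move 7: X drops in col 2, lands at row 3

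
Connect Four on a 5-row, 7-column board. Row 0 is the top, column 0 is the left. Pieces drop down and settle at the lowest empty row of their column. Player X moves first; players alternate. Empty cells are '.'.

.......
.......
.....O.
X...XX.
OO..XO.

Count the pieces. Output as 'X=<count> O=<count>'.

X=4 O=4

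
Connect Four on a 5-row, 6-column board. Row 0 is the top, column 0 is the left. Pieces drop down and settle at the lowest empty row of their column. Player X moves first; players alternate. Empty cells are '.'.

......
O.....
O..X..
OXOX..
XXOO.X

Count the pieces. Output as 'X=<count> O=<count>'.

X=6 O=6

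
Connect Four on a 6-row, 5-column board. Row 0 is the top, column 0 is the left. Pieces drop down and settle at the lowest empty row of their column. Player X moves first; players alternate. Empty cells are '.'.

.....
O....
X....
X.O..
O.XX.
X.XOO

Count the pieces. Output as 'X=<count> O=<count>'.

X=6 O=5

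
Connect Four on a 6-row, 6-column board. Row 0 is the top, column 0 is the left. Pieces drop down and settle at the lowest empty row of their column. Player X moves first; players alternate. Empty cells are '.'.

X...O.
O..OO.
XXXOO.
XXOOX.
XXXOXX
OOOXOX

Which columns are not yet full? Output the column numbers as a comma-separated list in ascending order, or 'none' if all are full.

col 0: top cell = 'X' → FULL
col 1: top cell = '.' → open
col 2: top cell = '.' → open
col 3: top cell = '.' → open
col 4: top cell = 'O' → FULL
col 5: top cell = '.' → open

Answer: 1,2,3,5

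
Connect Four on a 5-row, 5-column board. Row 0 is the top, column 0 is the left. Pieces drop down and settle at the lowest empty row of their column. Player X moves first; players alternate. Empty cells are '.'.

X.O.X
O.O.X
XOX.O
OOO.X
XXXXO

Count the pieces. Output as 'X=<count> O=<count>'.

X=10 O=9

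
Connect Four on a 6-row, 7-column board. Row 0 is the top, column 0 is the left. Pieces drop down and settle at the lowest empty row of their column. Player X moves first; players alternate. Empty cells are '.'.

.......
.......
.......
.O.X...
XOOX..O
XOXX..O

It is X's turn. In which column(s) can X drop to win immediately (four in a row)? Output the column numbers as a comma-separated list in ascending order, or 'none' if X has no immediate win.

Answer: 3

Derivation:
col 0: drop X → no win
col 1: drop X → no win
col 2: drop X → no win
col 3: drop X → WIN!
col 4: drop X → no win
col 5: drop X → no win
col 6: drop X → no win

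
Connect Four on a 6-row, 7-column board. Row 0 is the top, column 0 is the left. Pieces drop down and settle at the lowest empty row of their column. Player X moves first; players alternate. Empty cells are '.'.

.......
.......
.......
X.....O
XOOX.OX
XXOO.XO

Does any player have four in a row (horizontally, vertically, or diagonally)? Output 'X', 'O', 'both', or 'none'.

none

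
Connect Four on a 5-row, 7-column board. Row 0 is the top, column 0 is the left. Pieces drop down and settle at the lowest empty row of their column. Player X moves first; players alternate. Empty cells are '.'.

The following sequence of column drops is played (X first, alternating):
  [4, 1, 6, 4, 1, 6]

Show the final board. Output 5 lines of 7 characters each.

Move 1: X drops in col 4, lands at row 4
Move 2: O drops in col 1, lands at row 4
Move 3: X drops in col 6, lands at row 4
Move 4: O drops in col 4, lands at row 3
Move 5: X drops in col 1, lands at row 3
Move 6: O drops in col 6, lands at row 3

Answer: .......
.......
.......
.X..O.O
.O..X.X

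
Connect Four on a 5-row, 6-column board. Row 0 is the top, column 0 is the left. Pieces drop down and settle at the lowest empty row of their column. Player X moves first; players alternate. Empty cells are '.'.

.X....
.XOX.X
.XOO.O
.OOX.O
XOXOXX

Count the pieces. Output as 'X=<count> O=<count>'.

X=10 O=9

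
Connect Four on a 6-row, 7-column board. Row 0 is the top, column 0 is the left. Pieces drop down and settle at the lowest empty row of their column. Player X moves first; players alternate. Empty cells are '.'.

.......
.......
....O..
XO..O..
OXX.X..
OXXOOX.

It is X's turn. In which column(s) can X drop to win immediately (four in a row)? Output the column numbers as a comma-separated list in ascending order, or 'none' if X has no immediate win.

col 0: drop X → no win
col 1: drop X → no win
col 2: drop X → no win
col 3: drop X → WIN!
col 4: drop X → no win
col 5: drop X → no win
col 6: drop X → no win

Answer: 3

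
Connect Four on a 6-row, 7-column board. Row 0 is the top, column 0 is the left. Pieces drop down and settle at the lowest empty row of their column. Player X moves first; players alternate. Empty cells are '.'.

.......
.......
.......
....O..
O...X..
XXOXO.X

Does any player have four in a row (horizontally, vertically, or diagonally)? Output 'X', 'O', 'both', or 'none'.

none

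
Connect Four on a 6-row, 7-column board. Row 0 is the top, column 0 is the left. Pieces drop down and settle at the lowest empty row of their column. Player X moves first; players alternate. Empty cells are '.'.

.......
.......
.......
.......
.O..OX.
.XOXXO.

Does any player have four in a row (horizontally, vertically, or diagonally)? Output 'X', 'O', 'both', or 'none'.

none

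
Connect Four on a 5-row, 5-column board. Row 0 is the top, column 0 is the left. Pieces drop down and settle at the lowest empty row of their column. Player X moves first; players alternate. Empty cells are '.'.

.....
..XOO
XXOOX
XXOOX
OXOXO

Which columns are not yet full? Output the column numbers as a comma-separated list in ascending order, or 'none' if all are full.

Answer: 0,1,2,3,4

Derivation:
col 0: top cell = '.' → open
col 1: top cell = '.' → open
col 2: top cell = '.' → open
col 3: top cell = '.' → open
col 4: top cell = '.' → open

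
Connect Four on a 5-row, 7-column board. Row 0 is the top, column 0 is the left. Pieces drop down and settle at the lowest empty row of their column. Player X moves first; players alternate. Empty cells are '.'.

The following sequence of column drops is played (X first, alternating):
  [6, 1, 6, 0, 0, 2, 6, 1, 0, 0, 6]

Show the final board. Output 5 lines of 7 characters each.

Move 1: X drops in col 6, lands at row 4
Move 2: O drops in col 1, lands at row 4
Move 3: X drops in col 6, lands at row 3
Move 4: O drops in col 0, lands at row 4
Move 5: X drops in col 0, lands at row 3
Move 6: O drops in col 2, lands at row 4
Move 7: X drops in col 6, lands at row 2
Move 8: O drops in col 1, lands at row 3
Move 9: X drops in col 0, lands at row 2
Move 10: O drops in col 0, lands at row 1
Move 11: X drops in col 6, lands at row 1

Answer: .......
O.....X
X.....X
XO....X
OOO...X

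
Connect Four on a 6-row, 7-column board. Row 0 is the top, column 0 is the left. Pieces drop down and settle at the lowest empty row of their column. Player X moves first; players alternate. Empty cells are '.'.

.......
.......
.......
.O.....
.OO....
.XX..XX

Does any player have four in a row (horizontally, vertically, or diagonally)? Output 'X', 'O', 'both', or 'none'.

none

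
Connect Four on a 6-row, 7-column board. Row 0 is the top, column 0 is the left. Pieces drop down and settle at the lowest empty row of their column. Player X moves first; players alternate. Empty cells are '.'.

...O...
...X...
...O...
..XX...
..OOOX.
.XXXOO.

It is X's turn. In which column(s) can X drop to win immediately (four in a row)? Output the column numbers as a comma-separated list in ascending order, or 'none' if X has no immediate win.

col 0: drop X → WIN!
col 1: drop X → no win
col 2: drop X → no win
col 4: drop X → no win
col 5: drop X → no win
col 6: drop X → no win

Answer: 0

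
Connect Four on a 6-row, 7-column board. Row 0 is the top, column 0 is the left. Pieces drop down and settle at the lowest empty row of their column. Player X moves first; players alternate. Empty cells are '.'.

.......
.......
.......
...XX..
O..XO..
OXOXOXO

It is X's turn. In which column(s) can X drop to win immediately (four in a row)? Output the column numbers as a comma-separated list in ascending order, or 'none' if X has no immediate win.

Answer: 3

Derivation:
col 0: drop X → no win
col 1: drop X → no win
col 2: drop X → no win
col 3: drop X → WIN!
col 4: drop X → no win
col 5: drop X → no win
col 6: drop X → no win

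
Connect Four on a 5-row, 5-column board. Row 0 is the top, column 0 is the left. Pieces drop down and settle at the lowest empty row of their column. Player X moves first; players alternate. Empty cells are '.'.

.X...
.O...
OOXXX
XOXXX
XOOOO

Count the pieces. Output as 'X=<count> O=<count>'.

X=9 O=8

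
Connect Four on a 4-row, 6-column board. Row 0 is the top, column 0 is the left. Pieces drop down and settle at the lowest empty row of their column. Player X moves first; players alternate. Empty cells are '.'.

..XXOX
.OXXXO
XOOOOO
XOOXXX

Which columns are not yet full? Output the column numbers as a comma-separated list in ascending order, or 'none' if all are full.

col 0: top cell = '.' → open
col 1: top cell = '.' → open
col 2: top cell = 'X' → FULL
col 3: top cell = 'X' → FULL
col 4: top cell = 'O' → FULL
col 5: top cell = 'X' → FULL

Answer: 0,1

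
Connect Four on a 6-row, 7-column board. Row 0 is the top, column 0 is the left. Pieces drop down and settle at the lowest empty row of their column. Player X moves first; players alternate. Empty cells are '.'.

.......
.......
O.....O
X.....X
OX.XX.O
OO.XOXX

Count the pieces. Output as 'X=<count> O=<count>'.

X=8 O=7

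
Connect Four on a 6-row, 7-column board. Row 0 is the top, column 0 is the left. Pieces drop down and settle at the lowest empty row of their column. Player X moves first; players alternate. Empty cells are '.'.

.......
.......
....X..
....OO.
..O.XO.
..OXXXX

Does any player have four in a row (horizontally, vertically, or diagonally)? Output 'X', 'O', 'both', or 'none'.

X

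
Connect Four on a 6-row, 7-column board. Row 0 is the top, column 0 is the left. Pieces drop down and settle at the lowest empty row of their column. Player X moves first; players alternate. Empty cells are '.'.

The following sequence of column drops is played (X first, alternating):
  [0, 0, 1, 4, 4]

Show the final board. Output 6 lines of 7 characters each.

Answer: .......
.......
.......
.......
O...X..
XX..O..

Derivation:
Move 1: X drops in col 0, lands at row 5
Move 2: O drops in col 0, lands at row 4
Move 3: X drops in col 1, lands at row 5
Move 4: O drops in col 4, lands at row 5
Move 5: X drops in col 4, lands at row 4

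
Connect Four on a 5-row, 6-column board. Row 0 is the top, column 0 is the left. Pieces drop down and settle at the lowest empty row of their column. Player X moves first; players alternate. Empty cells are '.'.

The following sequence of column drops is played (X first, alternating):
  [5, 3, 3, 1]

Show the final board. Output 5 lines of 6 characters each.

Move 1: X drops in col 5, lands at row 4
Move 2: O drops in col 3, lands at row 4
Move 3: X drops in col 3, lands at row 3
Move 4: O drops in col 1, lands at row 4

Answer: ......
......
......
...X..
.O.O.X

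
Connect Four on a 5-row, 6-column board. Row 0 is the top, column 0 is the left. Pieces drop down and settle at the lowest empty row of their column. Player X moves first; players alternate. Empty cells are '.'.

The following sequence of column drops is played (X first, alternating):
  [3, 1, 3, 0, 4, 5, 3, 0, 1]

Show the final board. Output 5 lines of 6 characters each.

Move 1: X drops in col 3, lands at row 4
Move 2: O drops in col 1, lands at row 4
Move 3: X drops in col 3, lands at row 3
Move 4: O drops in col 0, lands at row 4
Move 5: X drops in col 4, lands at row 4
Move 6: O drops in col 5, lands at row 4
Move 7: X drops in col 3, lands at row 2
Move 8: O drops in col 0, lands at row 3
Move 9: X drops in col 1, lands at row 3

Answer: ......
......
...X..
OX.X..
OO.XXO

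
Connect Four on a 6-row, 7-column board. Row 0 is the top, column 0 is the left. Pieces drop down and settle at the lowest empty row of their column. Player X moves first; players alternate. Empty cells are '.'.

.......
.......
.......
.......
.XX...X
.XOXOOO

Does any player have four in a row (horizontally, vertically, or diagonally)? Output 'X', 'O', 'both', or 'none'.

none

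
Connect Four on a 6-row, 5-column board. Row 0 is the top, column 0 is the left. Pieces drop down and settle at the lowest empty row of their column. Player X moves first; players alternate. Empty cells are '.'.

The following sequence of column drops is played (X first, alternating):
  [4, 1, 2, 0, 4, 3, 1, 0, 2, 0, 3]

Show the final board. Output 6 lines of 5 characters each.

Move 1: X drops in col 4, lands at row 5
Move 2: O drops in col 1, lands at row 5
Move 3: X drops in col 2, lands at row 5
Move 4: O drops in col 0, lands at row 5
Move 5: X drops in col 4, lands at row 4
Move 6: O drops in col 3, lands at row 5
Move 7: X drops in col 1, lands at row 4
Move 8: O drops in col 0, lands at row 4
Move 9: X drops in col 2, lands at row 4
Move 10: O drops in col 0, lands at row 3
Move 11: X drops in col 3, lands at row 4

Answer: .....
.....
.....
O....
OXXXX
OOXOX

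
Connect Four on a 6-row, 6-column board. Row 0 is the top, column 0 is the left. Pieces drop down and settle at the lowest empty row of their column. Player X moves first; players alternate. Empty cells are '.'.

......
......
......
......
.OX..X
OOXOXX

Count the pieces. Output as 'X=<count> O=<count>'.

X=5 O=4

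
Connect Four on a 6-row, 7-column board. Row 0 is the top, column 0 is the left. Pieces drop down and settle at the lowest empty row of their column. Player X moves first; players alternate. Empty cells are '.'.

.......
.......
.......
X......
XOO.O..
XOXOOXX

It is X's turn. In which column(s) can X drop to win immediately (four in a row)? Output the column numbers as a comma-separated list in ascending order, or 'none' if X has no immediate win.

Answer: 0

Derivation:
col 0: drop X → WIN!
col 1: drop X → no win
col 2: drop X → no win
col 3: drop X → no win
col 4: drop X → no win
col 5: drop X → no win
col 6: drop X → no win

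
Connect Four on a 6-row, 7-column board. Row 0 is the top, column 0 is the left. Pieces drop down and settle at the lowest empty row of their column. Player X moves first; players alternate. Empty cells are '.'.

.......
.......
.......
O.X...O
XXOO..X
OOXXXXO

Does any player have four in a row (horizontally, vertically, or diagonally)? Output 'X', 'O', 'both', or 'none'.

X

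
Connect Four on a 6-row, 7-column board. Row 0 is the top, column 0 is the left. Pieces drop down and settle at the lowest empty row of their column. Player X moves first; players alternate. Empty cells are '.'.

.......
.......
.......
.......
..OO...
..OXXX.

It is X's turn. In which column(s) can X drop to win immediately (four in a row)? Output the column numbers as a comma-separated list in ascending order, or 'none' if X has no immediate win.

Answer: 6

Derivation:
col 0: drop X → no win
col 1: drop X → no win
col 2: drop X → no win
col 3: drop X → no win
col 4: drop X → no win
col 5: drop X → no win
col 6: drop X → WIN!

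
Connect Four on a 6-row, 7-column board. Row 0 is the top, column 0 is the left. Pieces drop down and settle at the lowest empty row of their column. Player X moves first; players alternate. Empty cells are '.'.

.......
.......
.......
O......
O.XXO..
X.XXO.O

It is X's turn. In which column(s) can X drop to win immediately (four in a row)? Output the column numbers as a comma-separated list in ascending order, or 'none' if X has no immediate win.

Answer: 1

Derivation:
col 0: drop X → no win
col 1: drop X → WIN!
col 2: drop X → no win
col 3: drop X → no win
col 4: drop X → no win
col 5: drop X → no win
col 6: drop X → no win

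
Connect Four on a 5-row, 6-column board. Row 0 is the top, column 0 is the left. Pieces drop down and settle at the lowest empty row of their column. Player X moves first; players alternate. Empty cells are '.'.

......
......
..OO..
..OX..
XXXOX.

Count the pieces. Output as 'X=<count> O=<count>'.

X=5 O=4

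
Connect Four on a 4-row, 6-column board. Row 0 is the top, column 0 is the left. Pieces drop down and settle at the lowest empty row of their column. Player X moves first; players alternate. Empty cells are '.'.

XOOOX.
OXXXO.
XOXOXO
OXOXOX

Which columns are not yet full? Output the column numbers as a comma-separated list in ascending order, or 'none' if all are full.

col 0: top cell = 'X' → FULL
col 1: top cell = 'O' → FULL
col 2: top cell = 'O' → FULL
col 3: top cell = 'O' → FULL
col 4: top cell = 'X' → FULL
col 5: top cell = '.' → open

Answer: 5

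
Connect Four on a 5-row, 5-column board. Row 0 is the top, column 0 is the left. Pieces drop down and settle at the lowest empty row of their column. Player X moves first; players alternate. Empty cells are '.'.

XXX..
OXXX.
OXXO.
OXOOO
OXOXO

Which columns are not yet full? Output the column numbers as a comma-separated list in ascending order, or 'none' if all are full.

Answer: 3,4

Derivation:
col 0: top cell = 'X' → FULL
col 1: top cell = 'X' → FULL
col 2: top cell = 'X' → FULL
col 3: top cell = '.' → open
col 4: top cell = '.' → open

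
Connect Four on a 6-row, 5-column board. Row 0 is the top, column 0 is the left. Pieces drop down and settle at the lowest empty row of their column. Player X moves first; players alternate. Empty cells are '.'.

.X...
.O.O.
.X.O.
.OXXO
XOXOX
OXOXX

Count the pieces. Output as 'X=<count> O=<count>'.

X=10 O=9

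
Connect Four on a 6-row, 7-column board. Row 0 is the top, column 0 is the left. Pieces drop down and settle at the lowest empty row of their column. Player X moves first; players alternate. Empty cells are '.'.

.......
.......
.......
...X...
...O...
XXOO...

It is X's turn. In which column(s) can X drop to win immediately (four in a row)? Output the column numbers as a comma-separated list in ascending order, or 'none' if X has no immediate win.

col 0: drop X → no win
col 1: drop X → no win
col 2: drop X → no win
col 3: drop X → no win
col 4: drop X → no win
col 5: drop X → no win
col 6: drop X → no win

Answer: none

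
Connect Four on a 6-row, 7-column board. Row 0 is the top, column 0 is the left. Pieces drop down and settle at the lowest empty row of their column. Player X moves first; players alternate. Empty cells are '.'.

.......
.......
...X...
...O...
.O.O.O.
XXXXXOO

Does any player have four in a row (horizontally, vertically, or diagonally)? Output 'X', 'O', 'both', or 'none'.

X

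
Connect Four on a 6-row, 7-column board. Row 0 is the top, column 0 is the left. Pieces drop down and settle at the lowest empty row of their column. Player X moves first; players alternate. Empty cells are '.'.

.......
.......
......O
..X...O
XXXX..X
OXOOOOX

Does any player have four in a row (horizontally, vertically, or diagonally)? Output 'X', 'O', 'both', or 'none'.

both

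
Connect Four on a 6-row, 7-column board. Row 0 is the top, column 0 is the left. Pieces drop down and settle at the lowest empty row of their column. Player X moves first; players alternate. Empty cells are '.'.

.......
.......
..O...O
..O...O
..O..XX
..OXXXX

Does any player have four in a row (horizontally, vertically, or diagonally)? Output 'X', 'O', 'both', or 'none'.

both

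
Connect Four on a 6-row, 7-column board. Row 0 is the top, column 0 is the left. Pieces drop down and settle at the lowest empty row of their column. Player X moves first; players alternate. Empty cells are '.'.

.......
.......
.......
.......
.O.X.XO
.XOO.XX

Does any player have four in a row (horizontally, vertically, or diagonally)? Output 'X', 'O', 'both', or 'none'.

none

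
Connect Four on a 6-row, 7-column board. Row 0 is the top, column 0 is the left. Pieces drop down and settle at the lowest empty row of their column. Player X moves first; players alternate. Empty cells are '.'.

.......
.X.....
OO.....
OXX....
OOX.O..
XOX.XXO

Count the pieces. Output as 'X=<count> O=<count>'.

X=8 O=8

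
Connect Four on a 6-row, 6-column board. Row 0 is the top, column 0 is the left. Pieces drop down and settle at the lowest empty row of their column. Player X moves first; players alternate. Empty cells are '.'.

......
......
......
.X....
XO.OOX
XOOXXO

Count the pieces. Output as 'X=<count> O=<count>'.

X=6 O=6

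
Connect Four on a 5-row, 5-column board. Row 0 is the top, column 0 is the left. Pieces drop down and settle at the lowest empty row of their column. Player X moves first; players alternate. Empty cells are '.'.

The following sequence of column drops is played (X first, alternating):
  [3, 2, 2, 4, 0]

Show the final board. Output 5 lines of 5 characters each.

Move 1: X drops in col 3, lands at row 4
Move 2: O drops in col 2, lands at row 4
Move 3: X drops in col 2, lands at row 3
Move 4: O drops in col 4, lands at row 4
Move 5: X drops in col 0, lands at row 4

Answer: .....
.....
.....
..X..
X.OXO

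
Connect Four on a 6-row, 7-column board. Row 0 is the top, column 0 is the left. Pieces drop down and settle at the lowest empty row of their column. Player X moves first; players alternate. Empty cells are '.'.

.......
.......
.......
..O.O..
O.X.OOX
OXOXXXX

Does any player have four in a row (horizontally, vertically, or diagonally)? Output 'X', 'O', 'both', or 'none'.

X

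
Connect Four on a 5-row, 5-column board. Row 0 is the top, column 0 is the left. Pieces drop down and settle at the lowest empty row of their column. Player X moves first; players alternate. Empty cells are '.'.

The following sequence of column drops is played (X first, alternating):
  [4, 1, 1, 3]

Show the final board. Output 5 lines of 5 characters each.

Answer: .....
.....
.....
.X...
.O.OX

Derivation:
Move 1: X drops in col 4, lands at row 4
Move 2: O drops in col 1, lands at row 4
Move 3: X drops in col 1, lands at row 3
Move 4: O drops in col 3, lands at row 4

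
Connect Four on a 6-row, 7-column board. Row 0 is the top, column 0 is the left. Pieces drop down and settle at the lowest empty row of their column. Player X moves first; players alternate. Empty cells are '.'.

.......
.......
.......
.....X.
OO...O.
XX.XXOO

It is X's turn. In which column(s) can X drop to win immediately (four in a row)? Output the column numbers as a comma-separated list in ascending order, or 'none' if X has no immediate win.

Answer: 2

Derivation:
col 0: drop X → no win
col 1: drop X → no win
col 2: drop X → WIN!
col 3: drop X → no win
col 4: drop X → no win
col 5: drop X → no win
col 6: drop X → no win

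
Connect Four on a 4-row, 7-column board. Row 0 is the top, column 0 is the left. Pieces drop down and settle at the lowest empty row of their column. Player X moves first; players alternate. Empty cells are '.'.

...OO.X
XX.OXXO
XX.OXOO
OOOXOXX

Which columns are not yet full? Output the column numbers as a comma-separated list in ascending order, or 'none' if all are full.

col 0: top cell = '.' → open
col 1: top cell = '.' → open
col 2: top cell = '.' → open
col 3: top cell = 'O' → FULL
col 4: top cell = 'O' → FULL
col 5: top cell = '.' → open
col 6: top cell = 'X' → FULL

Answer: 0,1,2,5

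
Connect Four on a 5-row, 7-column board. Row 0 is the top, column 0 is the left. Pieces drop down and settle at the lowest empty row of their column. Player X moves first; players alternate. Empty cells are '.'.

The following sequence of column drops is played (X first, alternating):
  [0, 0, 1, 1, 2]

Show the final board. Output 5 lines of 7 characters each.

Move 1: X drops in col 0, lands at row 4
Move 2: O drops in col 0, lands at row 3
Move 3: X drops in col 1, lands at row 4
Move 4: O drops in col 1, lands at row 3
Move 5: X drops in col 2, lands at row 4

Answer: .......
.......
.......
OO.....
XXX....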